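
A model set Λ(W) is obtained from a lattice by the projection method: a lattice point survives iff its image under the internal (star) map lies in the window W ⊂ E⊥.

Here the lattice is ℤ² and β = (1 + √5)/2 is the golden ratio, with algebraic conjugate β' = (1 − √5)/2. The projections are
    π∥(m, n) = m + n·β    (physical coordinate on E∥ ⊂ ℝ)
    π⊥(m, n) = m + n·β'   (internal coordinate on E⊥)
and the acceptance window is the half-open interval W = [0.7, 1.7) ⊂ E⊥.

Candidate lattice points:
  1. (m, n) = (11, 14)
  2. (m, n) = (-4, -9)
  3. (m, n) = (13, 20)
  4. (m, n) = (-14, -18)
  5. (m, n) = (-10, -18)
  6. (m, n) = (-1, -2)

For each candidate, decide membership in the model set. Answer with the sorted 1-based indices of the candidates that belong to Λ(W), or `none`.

Numerically β ≈ 1.618034 and β' = −1/β ≈ -0.618034.
#1 (11,14): internal coord 11 + (14)·β' = +2.347524; +2.347524 ∉ [0.7, 1.7) → out
#2 (-4,-9): internal coord -4 + (-9)·β' = +1.562306; +1.562306 ∈ [0.7, 1.7) → IN Λ
#3 (13,20): internal coord 13 + (20)·β' = +0.639320; +0.639320 ∉ [0.7, 1.7) → out
#4 (-14,-18): internal coord -14 + (-18)·β' = -2.875388; -2.875388 ∉ [0.7, 1.7) → out
#5 (-10,-18): internal coord -10 + (-18)·β' = +1.124612; +1.124612 ∈ [0.7, 1.7) → IN Λ
#6 (-1,-2): internal coord -1 + (-2)·β' = +0.236068; +0.236068 ∉ [0.7, 1.7) → out

2, 5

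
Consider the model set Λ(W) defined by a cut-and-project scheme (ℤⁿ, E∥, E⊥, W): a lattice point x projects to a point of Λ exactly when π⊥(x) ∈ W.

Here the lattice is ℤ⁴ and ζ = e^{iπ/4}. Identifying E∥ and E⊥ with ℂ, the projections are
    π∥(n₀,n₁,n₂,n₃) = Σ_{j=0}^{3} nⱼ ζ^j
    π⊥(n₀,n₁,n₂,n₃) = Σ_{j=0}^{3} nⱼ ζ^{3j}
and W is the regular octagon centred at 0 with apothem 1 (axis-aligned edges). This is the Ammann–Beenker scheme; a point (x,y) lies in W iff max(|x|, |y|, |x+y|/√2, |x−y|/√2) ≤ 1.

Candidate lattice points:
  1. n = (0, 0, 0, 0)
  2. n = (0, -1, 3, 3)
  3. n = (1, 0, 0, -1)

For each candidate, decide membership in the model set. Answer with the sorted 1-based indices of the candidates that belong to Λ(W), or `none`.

With ζ = e^{iπ/4} the internal vectors are ζ^0,ζ^3,ζ^6,ζ^9.
candidate 1: n = (0, 0, 0, 0) → π⊥ ≈ (+0.0000, +0.0000); max(|x|,|y|,|x±y|/√2) = 0.0000 ≤ 1 ⇒ ∈ W
candidate 2: n = (0, -1, 3, 3) → π⊥ ≈ (+2.8284, -1.5858); max(|x|,|y|,|x±y|/√2) = 3.1213 > 1 ⇒ ∉ W
candidate 3: n = (1, 0, 0, -1) → π⊥ ≈ (+0.2929, -0.7071); max(|x|,|y|,|x±y|/√2) = 0.7071 ≤ 1 ⇒ ∈ W

1, 3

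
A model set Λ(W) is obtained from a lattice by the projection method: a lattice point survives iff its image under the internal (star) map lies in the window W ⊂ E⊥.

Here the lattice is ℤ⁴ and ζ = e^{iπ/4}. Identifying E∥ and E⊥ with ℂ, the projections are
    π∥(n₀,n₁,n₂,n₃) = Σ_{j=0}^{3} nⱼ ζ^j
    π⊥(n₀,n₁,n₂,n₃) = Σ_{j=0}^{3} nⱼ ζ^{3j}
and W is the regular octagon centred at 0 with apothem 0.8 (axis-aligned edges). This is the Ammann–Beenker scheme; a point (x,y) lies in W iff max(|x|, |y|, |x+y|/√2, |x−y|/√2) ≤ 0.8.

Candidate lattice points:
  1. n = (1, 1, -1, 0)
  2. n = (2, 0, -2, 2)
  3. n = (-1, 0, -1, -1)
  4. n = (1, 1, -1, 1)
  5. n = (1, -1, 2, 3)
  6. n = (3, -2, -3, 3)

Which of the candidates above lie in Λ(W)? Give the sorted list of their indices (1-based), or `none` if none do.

none

With ζ = e^{iπ/4} the internal vectors are ζ^0,ζ^3,ζ^6,ζ^9.
#1 (1, 1, -1, 0): internal (0.2929, 1.7071); octagon support 1.7071 vs apothem 0.8 → ∉ W
#2 (2, 0, -2, 2): internal (3.4142, 3.4142); octagon support 4.8284 vs apothem 0.8 → ∉ W
#3 (-1, 0, -1, -1): internal (-1.7071, 0.2929); octagon support 1.7071 vs apothem 0.8 → ∉ W
#4 (1, 1, -1, 1): internal (1.0000, 2.4142); octagon support 2.4142 vs apothem 0.8 → ∉ W
#5 (1, -1, 2, 3): internal (3.8284, -0.5858); octagon support 3.8284 vs apothem 0.8 → ∉ W
#6 (3, -2, -3, 3): internal (6.5355, 3.7071); octagon support 7.2426 vs apothem 0.8 → ∉ W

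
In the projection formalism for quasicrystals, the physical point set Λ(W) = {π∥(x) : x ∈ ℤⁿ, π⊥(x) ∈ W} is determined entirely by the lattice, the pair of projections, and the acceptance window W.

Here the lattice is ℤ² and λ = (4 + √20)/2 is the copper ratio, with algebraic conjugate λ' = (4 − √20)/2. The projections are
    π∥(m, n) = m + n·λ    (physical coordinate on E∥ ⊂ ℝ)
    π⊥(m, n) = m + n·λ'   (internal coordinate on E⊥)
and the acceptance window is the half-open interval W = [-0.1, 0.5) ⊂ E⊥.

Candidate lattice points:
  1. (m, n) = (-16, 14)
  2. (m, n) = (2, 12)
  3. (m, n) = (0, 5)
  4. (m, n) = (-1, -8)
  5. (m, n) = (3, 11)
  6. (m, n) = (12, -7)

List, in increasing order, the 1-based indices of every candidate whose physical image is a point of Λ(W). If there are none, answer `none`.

Compute λ' = (4−√20)/2 = -0.2361, so π⊥(m,n) = m -0.2361·n.
[1] lift (-16,14): star map gives -19.3050; window check -0.1 ≤ -19.3050 < 0.5 is false → out
[2] lift (2,12): star map gives -0.8328; window check -0.1 ≤ -0.8328 < 0.5 is false → out
[3] lift (0,5): star map gives -1.1803; window check -0.1 ≤ -1.1803 < 0.5 is false → out
[4] lift (-1,-8): star map gives 0.8885; window check -0.1 ≤ 0.8885 < 0.5 is false → out
[5] lift (3,11): star map gives 0.4033; window check -0.1 ≤ 0.4033 < 0.5 is true → IN Λ
[6] lift (12,-7): star map gives 13.6525; window check -0.1 ≤ 13.6525 < 0.5 is false → out

5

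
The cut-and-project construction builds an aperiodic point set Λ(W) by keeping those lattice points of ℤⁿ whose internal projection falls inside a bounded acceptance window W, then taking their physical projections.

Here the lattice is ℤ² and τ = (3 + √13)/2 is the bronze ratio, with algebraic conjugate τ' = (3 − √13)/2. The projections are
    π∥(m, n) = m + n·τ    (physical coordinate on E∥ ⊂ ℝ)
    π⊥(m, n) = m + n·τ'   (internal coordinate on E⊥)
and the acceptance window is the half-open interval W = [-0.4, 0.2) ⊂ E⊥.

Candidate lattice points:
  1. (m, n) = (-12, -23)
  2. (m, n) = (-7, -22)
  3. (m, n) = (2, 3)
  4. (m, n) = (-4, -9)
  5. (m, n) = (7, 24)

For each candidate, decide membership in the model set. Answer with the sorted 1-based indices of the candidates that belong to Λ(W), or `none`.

2, 5

τ' = (3−√13)/2 ≈ -0.302776.
[1] lift (-12,-23): star map gives -5.036160; window check -0.4 ≤ -5.036160 < 0.2 is false → out
[2] lift (-7,-22): star map gives -0.338936; window check -0.4 ≤ -0.338936 < 0.2 is true → IN Λ
[3] lift (2,3): star map gives 1.091673; window check -0.4 ≤ 1.091673 < 0.2 is false → out
[4] lift (-4,-9): star map gives -1.275019; window check -0.4 ≤ -1.275019 < 0.2 is false → out
[5] lift (7,24): star map gives -0.266615; window check -0.4 ≤ -0.266615 < 0.2 is true → IN Λ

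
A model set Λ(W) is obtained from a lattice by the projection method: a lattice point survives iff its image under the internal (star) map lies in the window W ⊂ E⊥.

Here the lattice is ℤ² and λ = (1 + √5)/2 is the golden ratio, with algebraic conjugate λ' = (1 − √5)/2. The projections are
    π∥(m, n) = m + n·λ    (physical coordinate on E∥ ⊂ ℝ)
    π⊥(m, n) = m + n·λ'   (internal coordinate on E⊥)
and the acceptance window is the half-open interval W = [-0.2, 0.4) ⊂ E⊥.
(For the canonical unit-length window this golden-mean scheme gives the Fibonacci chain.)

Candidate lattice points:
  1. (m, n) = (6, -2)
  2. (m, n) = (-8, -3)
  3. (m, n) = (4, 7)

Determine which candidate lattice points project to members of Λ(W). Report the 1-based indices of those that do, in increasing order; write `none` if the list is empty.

none

λ' = (1−√5)/2 ≈ -0.6180.
candidate 1: (m,n)=(6,-2) → π∥ = 6-2·λ ≈ 2.7639, π⊥ = 6-2·λ' ≈ 7.2361 ∉ [-0.2, 0.4) ⇒ out
candidate 2: (m,n)=(-8,-3) → π∥ = -8-3·λ ≈ -12.8541, π⊥ = -8-3·λ' ≈ -6.1459 ∉ [-0.2, 0.4) ⇒ out
candidate 3: (m,n)=(4,7) → π∥ = 4+7·λ ≈ 15.3262, π⊥ = 4+7·λ' ≈ -0.3262 ∉ [-0.2, 0.4) ⇒ out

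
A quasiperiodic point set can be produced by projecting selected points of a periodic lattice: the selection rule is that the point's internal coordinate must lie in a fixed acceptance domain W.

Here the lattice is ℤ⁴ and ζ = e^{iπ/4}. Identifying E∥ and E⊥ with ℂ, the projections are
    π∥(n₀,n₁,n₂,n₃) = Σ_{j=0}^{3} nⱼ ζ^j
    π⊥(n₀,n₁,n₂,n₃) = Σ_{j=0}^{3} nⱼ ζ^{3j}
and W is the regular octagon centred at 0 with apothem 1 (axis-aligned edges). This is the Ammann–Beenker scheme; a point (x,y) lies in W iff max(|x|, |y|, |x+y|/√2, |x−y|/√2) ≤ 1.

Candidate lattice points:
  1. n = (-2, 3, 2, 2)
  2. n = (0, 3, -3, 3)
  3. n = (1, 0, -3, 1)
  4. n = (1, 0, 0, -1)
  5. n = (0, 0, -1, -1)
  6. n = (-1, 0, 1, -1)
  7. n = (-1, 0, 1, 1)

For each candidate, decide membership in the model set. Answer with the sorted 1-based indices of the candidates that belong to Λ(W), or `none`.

With ζ = e^{iπ/4} the internal vectors are ζ^0,ζ^3,ζ^6,ζ^9.
candidate 1: n = (-2, 3, 2, 2) → π⊥ ≈ (-2.707107, +1.535534); max(|x|,|y|,|x±y|/√2) = 3.000000 > 1 ⇒ ∉ W
candidate 2: n = (0, 3, -3, 3) → π⊥ ≈ (+0.000000, +7.242641); max(|x|,|y|,|x±y|/√2) = 7.242641 > 1 ⇒ ∉ W
candidate 3: n = (1, 0, -3, 1) → π⊥ ≈ (+1.707107, +3.707107); max(|x|,|y|,|x±y|/√2) = 3.828427 > 1 ⇒ ∉ W
candidate 4: n = (1, 0, 0, -1) → π⊥ ≈ (+0.292893, -0.707107); max(|x|,|y|,|x±y|/√2) = 0.707107 ≤ 1 ⇒ ∈ W
candidate 5: n = (0, 0, -1, -1) → π⊥ ≈ (-0.707107, +0.292893); max(|x|,|y|,|x±y|/√2) = 0.707107 ≤ 1 ⇒ ∈ W
candidate 6: n = (-1, 0, 1, -1) → π⊥ ≈ (-1.707107, -1.707107); max(|x|,|y|,|x±y|/√2) = 2.414214 > 1 ⇒ ∉ W
candidate 7: n = (-1, 0, 1, 1) → π⊥ ≈ (-0.292893, -0.292893); max(|x|,|y|,|x±y|/√2) = 0.414214 ≤ 1 ⇒ ∈ W

4, 5, 7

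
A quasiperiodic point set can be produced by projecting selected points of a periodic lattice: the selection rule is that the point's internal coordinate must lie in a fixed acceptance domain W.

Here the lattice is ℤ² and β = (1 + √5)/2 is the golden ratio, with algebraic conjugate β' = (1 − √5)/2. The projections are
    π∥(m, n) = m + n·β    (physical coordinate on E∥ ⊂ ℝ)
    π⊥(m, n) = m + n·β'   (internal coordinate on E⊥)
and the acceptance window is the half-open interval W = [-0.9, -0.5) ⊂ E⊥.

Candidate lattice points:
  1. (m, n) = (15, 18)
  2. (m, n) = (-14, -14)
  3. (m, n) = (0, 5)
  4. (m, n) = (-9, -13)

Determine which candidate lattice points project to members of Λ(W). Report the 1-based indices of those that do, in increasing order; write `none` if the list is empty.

β' = (1−√5)/2 ≈ -0.618034.
candidate 1: (m,n)=(15,18) → π∥ = 15+18·β ≈ 44.124612, π⊥ = 15+18·β' ≈ 3.875388 ∉ [-0.9, -0.5) ⇒ out
candidate 2: (m,n)=(-14,-14) → π∥ = -14-14·β ≈ -36.652476, π⊥ = -14-14·β' ≈ -5.347524 ∉ [-0.9, -0.5) ⇒ out
candidate 3: (m,n)=(0,5) → π∥ = 0+5·β ≈ 8.090170, π⊥ = 0+5·β' ≈ -3.090170 ∉ [-0.9, -0.5) ⇒ out
candidate 4: (m,n)=(-9,-13) → π∥ = -9-13·β ≈ -30.034442, π⊥ = -9-13·β' ≈ -0.965558 ∉ [-0.9, -0.5) ⇒ out

none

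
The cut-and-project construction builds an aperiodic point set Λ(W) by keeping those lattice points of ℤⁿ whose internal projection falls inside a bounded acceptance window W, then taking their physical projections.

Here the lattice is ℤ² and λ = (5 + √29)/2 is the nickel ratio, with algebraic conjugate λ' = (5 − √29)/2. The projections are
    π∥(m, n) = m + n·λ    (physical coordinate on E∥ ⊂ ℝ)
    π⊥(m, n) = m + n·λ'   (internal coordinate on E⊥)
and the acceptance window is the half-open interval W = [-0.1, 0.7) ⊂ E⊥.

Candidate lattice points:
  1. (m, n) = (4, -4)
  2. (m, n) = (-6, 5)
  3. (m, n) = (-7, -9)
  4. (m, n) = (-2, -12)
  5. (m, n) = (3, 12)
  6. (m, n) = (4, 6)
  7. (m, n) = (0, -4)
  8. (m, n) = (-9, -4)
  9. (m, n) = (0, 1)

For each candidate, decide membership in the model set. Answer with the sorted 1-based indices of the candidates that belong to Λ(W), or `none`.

4, 5

λ' = (5−√29)/2 ≈ -0.19258.
candidate 1: (m,n)=(4,-4) → π∥ = 4-4·λ ≈ -16.77033, π⊥ = 4-4·λ' ≈ 4.77033 ∉ [-0.1, 0.7) ⇒ out
candidate 2: (m,n)=(-6,5) → π∥ = -6+5·λ ≈ 19.96291, π⊥ = -6+5·λ' ≈ -6.96291 ∉ [-0.1, 0.7) ⇒ out
candidate 3: (m,n)=(-7,-9) → π∥ = -7-9·λ ≈ -53.73324, π⊥ = -7-9·λ' ≈ -5.26676 ∉ [-0.1, 0.7) ⇒ out
candidate 4: (m,n)=(-2,-12) → π∥ = -2-12·λ ≈ -64.31099, π⊥ = -2-12·λ' ≈ 0.31099 ∈ [-0.1, 0.7) ⇒ IN Λ
candidate 5: (m,n)=(3,12) → π∥ = 3+12·λ ≈ 65.31099, π⊥ = 3+12·λ' ≈ 0.68901 ∈ [-0.1, 0.7) ⇒ IN Λ
candidate 6: (m,n)=(4,6) → π∥ = 4+6·λ ≈ 35.15549, π⊥ = 4+6·λ' ≈ 2.84451 ∉ [-0.1, 0.7) ⇒ out
candidate 7: (m,n)=(0,-4) → π∥ = 0-4·λ ≈ -20.77033, π⊥ = 0-4·λ' ≈ 0.77033 ∉ [-0.1, 0.7) ⇒ out
candidate 8: (m,n)=(-9,-4) → π∥ = -9-4·λ ≈ -29.77033, π⊥ = -9-4·λ' ≈ -8.22967 ∉ [-0.1, 0.7) ⇒ out
candidate 9: (m,n)=(0,1) → π∥ = 0+1·λ ≈ 5.19258, π⊥ = 0+1·λ' ≈ -0.19258 ∉ [-0.1, 0.7) ⇒ out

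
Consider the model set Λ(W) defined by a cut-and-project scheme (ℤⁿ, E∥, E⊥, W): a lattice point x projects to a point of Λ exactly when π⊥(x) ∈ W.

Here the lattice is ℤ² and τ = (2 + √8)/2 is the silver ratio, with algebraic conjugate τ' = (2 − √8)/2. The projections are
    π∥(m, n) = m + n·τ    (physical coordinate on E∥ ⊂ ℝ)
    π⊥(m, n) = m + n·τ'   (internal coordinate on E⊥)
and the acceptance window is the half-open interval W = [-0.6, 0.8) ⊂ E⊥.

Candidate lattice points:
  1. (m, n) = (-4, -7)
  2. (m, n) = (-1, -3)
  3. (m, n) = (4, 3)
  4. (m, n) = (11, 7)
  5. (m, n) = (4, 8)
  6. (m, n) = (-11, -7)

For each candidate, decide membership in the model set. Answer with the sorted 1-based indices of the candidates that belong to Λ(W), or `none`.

2, 5

Compute τ' = (2−√8)/2 = -0.4142, so π⊥(m,n) = m -0.4142·n.
candidate 1: (m,n)=(-4,-7) → π∥ = -4-7·τ ≈ -20.8995, π⊥ = -4-7·τ' ≈ -1.1005 ∉ [-0.6, 0.8) ⇒ out
candidate 2: (m,n)=(-1,-3) → π∥ = -1-3·τ ≈ -8.2426, π⊥ = -1-3·τ' ≈ 0.2426 ∈ [-0.6, 0.8) ⇒ IN Λ
candidate 3: (m,n)=(4,3) → π∥ = 4+3·τ ≈ 11.2426, π⊥ = 4+3·τ' ≈ 2.7574 ∉ [-0.6, 0.8) ⇒ out
candidate 4: (m,n)=(11,7) → π∥ = 11+7·τ ≈ 27.8995, π⊥ = 11+7·τ' ≈ 8.1005 ∉ [-0.6, 0.8) ⇒ out
candidate 5: (m,n)=(4,8) → π∥ = 4+8·τ ≈ 23.3137, π⊥ = 4+8·τ' ≈ 0.6863 ∈ [-0.6, 0.8) ⇒ IN Λ
candidate 6: (m,n)=(-11,-7) → π∥ = -11-7·τ ≈ -27.8995, π⊥ = -11-7·τ' ≈ -8.1005 ∉ [-0.6, 0.8) ⇒ out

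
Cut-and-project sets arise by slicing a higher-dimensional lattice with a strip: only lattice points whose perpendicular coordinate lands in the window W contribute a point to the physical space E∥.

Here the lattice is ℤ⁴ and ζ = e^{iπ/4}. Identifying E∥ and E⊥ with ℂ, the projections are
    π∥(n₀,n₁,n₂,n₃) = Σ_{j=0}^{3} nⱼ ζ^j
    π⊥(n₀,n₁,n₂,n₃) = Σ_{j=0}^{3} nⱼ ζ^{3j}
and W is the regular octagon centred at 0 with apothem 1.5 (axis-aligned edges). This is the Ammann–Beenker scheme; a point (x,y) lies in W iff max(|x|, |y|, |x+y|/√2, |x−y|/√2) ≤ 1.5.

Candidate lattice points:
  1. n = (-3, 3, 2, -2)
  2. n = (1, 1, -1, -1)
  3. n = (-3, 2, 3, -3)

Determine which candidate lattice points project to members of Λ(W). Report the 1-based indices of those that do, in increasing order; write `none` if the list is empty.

With ζ = e^{iπ/4} the internal vectors are ζ^0,ζ^3,ζ^6,ζ^9.
#1 (-3, 3, 2, -2): internal (-6.5355, -1.2929); octagon support 6.5355 vs apothem 1.5 → ∉ W
#2 (1, 1, -1, -1): internal (-0.4142, 1.0000); octagon support 1.0000 vs apothem 1.5 → ∈ W
#3 (-3, 2, 3, -3): internal (-6.5355, -3.7071); octagon support 7.2426 vs apothem 1.5 → ∉ W

2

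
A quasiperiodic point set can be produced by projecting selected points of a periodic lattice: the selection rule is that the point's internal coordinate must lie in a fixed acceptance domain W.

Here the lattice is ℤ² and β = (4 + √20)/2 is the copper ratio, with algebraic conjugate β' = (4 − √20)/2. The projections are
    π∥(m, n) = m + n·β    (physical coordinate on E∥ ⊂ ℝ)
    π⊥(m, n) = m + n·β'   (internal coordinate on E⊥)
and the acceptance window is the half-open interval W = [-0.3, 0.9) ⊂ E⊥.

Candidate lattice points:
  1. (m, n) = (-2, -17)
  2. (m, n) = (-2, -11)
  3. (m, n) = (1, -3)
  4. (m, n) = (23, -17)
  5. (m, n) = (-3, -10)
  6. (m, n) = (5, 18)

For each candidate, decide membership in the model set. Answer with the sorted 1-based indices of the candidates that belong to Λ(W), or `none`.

Numerically β ≈ 4.236068 and β' = −1/β ≈ -0.236068.
candidate 1: (m,n)=(-2,-17) → π∥ = -2-17·β ≈ -74.013156, π⊥ = -2-17·β' ≈ 2.013156 ∉ [-0.3, 0.9) ⇒ out
candidate 2: (m,n)=(-2,-11) → π∥ = -2-11·β ≈ -48.596748, π⊥ = -2-11·β' ≈ 0.596748 ∈ [-0.3, 0.9) ⇒ IN Λ
candidate 3: (m,n)=(1,-3) → π∥ = 1-3·β ≈ -11.708204, π⊥ = 1-3·β' ≈ 1.708204 ∉ [-0.3, 0.9) ⇒ out
candidate 4: (m,n)=(23,-17) → π∥ = 23-17·β ≈ -49.013156, π⊥ = 23-17·β' ≈ 27.013156 ∉ [-0.3, 0.9) ⇒ out
candidate 5: (m,n)=(-3,-10) → π∥ = -3-10·β ≈ -45.360680, π⊥ = -3-10·β' ≈ -0.639320 ∉ [-0.3, 0.9) ⇒ out
candidate 6: (m,n)=(5,18) → π∥ = 5+18·β ≈ 81.249224, π⊥ = 5+18·β' ≈ 0.750776 ∈ [-0.3, 0.9) ⇒ IN Λ

2, 6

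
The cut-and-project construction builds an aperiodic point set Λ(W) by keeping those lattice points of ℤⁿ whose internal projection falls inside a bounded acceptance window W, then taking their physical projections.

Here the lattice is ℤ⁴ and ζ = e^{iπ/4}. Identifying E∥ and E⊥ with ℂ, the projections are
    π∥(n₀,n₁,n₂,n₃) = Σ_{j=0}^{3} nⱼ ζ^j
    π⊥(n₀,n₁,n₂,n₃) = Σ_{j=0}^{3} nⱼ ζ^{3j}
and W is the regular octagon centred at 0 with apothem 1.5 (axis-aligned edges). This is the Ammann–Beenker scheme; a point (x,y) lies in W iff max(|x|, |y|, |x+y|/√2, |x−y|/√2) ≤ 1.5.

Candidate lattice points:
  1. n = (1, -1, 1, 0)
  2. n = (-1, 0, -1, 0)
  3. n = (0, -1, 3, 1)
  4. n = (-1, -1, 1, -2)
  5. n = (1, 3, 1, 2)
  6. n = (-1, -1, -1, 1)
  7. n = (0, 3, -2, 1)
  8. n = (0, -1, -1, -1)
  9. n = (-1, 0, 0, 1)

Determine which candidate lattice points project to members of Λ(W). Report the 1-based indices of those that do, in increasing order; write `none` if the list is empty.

Internal map: ζ^{3j} for j=0..3 gives (1,0), (−√2/2,√2/2), (0,−1), (√2/2,√2/2).
candidate 1: n = (1, -1, 1, 0) → π⊥ ≈ (+1.70711, -1.70711); max(|x|,|y|,|x±y|/√2) = 2.41421 > 1.5 ⇒ ∉ W
candidate 2: n = (-1, 0, -1, 0) → π⊥ ≈ (-1.00000, +1.00000); max(|x|,|y|,|x±y|/√2) = 1.41421 ≤ 1.5 ⇒ ∈ W
candidate 3: n = (0, -1, 3, 1) → π⊥ ≈ (+1.41421, -3.00000); max(|x|,|y|,|x±y|/√2) = 3.12132 > 1.5 ⇒ ∉ W
candidate 4: n = (-1, -1, 1, -2) → π⊥ ≈ (-1.70711, -3.12132); max(|x|,|y|,|x±y|/√2) = 3.41421 > 1.5 ⇒ ∉ W
candidate 5: n = (1, 3, 1, 2) → π⊥ ≈ (+0.29289, +2.53553); max(|x|,|y|,|x±y|/√2) = 2.53553 > 1.5 ⇒ ∉ W
candidate 6: n = (-1, -1, -1, 1) → π⊥ ≈ (+0.41421, +1.00000); max(|x|,|y|,|x±y|/√2) = 1.00000 ≤ 1.5 ⇒ ∈ W
candidate 7: n = (0, 3, -2, 1) → π⊥ ≈ (-1.41421, +4.82843); max(|x|,|y|,|x±y|/√2) = 4.82843 > 1.5 ⇒ ∉ W
candidate 8: n = (0, -1, -1, -1) → π⊥ ≈ (+0.00000, -0.41421); max(|x|,|y|,|x±y|/√2) = 0.41421 ≤ 1.5 ⇒ ∈ W
candidate 9: n = (-1, 0, 0, 1) → π⊥ ≈ (-0.29289, +0.70711); max(|x|,|y|,|x±y|/√2) = 0.70711 ≤ 1.5 ⇒ ∈ W

2, 6, 8, 9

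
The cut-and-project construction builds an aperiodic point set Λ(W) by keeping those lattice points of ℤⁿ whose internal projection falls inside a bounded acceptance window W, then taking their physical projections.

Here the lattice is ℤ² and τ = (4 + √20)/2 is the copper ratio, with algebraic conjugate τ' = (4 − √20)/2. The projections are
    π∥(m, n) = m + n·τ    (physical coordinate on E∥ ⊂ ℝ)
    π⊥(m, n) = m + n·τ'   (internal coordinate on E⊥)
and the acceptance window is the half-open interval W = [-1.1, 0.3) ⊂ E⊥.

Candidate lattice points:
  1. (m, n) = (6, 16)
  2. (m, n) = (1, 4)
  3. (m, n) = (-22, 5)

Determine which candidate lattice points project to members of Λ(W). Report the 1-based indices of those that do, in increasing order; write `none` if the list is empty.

2

Compute τ' = (4−√20)/2 = -0.2361, so π⊥(m,n) = m -0.2361·n.
#1 (6,16): internal coord 6 + (16)·τ' = +2.2229; +2.2229 ∉ [-1.1, 0.3) → out
#2 (1,4): internal coord 1 + (4)·τ' = +0.0557; +0.0557 ∈ [-1.1, 0.3) → IN Λ
#3 (-22,5): internal coord -22 + (5)·τ' = -23.1803; -23.1803 ∉ [-1.1, 0.3) → out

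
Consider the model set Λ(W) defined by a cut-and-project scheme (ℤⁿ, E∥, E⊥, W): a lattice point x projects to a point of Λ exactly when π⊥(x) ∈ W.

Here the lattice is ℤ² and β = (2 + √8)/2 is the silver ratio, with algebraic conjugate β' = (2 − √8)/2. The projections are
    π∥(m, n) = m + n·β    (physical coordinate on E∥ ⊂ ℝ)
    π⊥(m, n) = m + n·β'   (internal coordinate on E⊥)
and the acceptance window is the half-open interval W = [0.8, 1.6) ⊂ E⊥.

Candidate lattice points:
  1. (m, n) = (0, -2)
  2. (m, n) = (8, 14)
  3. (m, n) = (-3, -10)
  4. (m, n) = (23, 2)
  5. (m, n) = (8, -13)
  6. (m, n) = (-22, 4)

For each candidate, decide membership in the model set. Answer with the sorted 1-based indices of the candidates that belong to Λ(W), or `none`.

1, 3

Compute β' = (2−√8)/2 = -0.414214, so π⊥(m,n) = m -0.414214·n.
#1 (0,-2): internal coord 0 + (-2)·β' = +0.828427; +0.828427 ∈ [0.8, 1.6) → IN Λ
#2 (8,14): internal coord 8 + (14)·β' = +2.201010; +2.201010 ∉ [0.8, 1.6) → out
#3 (-3,-10): internal coord -3 + (-10)·β' = +1.142136; +1.142136 ∈ [0.8, 1.6) → IN Λ
#4 (23,2): internal coord 23 + (2)·β' = +22.171573; +22.171573 ∉ [0.8, 1.6) → out
#5 (8,-13): internal coord 8 + (-13)·β' = +13.384776; +13.384776 ∉ [0.8, 1.6) → out
#6 (-22,4): internal coord -22 + (4)·β' = -23.656854; -23.656854 ∉ [0.8, 1.6) → out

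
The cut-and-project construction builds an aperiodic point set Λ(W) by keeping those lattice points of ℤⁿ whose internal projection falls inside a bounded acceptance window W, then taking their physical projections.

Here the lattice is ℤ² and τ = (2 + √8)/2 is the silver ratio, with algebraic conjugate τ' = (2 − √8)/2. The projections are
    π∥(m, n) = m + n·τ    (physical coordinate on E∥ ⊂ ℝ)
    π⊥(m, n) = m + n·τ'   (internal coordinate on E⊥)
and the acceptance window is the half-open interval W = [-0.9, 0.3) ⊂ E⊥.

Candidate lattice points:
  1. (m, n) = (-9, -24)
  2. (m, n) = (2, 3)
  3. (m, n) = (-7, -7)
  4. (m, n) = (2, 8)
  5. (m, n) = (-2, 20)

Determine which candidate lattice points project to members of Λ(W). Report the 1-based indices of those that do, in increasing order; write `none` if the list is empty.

none

τ' = (2−√8)/2 ≈ -0.414214.
#1 (-9,-24): internal coord -9 + (-24)·τ' = +0.941125; +0.941125 ∉ [-0.9, 0.3) → out
#2 (2,3): internal coord 2 + (3)·τ' = +0.757359; +0.757359 ∉ [-0.9, 0.3) → out
#3 (-7,-7): internal coord -7 + (-7)·τ' = -4.100505; -4.100505 ∉ [-0.9, 0.3) → out
#4 (2,8): internal coord 2 + (8)·τ' = -1.313708; -1.313708 ∉ [-0.9, 0.3) → out
#5 (-2,20): internal coord -2 + (20)·τ' = -10.284271; -10.284271 ∉ [-0.9, 0.3) → out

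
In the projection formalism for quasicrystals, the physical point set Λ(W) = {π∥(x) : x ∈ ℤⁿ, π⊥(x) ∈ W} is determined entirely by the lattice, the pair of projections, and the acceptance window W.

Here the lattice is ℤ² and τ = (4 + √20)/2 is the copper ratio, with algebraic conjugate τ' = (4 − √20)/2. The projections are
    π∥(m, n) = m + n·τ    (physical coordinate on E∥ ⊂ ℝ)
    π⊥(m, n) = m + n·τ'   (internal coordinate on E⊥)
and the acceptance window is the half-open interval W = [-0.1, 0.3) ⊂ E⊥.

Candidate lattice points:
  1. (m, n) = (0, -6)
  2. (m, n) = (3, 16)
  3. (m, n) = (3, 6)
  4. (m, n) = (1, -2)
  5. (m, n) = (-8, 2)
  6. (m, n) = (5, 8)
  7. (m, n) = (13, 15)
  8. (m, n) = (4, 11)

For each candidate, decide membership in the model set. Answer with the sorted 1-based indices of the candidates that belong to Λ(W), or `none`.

none

τ' = (4−√20)/2 ≈ -0.236068.
[1] lift (0,-6): star map gives 1.416408; window check -0.1 ≤ 1.416408 < 0.3 is false → out
[2] lift (3,16): star map gives -0.777088; window check -0.1 ≤ -0.777088 < 0.3 is false → out
[3] lift (3,6): star map gives 1.583592; window check -0.1 ≤ 1.583592 < 0.3 is false → out
[4] lift (1,-2): star map gives 1.472136; window check -0.1 ≤ 1.472136 < 0.3 is false → out
[5] lift (-8,2): star map gives -8.472136; window check -0.1 ≤ -8.472136 < 0.3 is false → out
[6] lift (5,8): star map gives 3.111456; window check -0.1 ≤ 3.111456 < 0.3 is false → out
[7] lift (13,15): star map gives 9.458980; window check -0.1 ≤ 9.458980 < 0.3 is false → out
[8] lift (4,11): star map gives 1.403252; window check -0.1 ≤ 1.403252 < 0.3 is false → out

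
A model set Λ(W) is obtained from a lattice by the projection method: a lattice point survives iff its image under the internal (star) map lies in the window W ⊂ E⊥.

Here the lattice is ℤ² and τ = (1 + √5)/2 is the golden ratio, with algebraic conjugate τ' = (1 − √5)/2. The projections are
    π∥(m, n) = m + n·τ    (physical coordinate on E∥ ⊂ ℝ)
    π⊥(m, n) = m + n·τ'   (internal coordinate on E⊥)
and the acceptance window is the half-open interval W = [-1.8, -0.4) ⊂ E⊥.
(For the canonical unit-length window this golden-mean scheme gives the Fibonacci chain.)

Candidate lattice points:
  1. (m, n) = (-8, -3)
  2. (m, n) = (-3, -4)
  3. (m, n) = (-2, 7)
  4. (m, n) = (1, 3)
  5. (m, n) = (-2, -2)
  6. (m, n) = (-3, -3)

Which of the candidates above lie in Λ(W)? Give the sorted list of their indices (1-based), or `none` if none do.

Compute τ' = (1−√5)/2 = -0.618034, so π⊥(m,n) = m -0.618034·n.
candidate 1: (m,n)=(-8,-3) → π∥ = -8-3·τ ≈ -12.854102, π⊥ = -8-3·τ' ≈ -6.145898 ∉ [-1.8, -0.4) ⇒ out
candidate 2: (m,n)=(-3,-4) → π∥ = -3-4·τ ≈ -9.472136, π⊥ = -3-4·τ' ≈ -0.527864 ∈ [-1.8, -0.4) ⇒ IN Λ
candidate 3: (m,n)=(-2,7) → π∥ = -2+7·τ ≈ 9.326238, π⊥ = -2+7·τ' ≈ -6.326238 ∉ [-1.8, -0.4) ⇒ out
candidate 4: (m,n)=(1,3) → π∥ = 1+3·τ ≈ 5.854102, π⊥ = 1+3·τ' ≈ -0.854102 ∈ [-1.8, -0.4) ⇒ IN Λ
candidate 5: (m,n)=(-2,-2) → π∥ = -2-2·τ ≈ -5.236068, π⊥ = -2-2·τ' ≈ -0.763932 ∈ [-1.8, -0.4) ⇒ IN Λ
candidate 6: (m,n)=(-3,-3) → π∥ = -3-3·τ ≈ -7.854102, π⊥ = -3-3·τ' ≈ -1.145898 ∈ [-1.8, -0.4) ⇒ IN Λ

2, 4, 5, 6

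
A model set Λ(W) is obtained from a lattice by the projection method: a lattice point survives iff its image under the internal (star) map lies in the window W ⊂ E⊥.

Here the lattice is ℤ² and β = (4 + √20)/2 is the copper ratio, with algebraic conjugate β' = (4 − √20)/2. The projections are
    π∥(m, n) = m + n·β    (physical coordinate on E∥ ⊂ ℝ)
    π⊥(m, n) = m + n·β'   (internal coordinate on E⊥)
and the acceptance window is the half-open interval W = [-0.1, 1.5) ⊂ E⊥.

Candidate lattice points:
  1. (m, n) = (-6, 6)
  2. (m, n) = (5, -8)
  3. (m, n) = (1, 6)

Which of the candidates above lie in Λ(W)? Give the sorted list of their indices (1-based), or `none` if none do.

none

Numerically β ≈ 4.23607 and β' = −1/β ≈ -0.23607.
candidate 1: (m,n)=(-6,6) → π∥ = -6+6·β ≈ 19.41641, π⊥ = -6+6·β' ≈ -7.41641 ∉ [-0.1, 1.5) ⇒ out
candidate 2: (m,n)=(5,-8) → π∥ = 5-8·β ≈ -28.88854, π⊥ = 5-8·β' ≈ 6.88854 ∉ [-0.1, 1.5) ⇒ out
candidate 3: (m,n)=(1,6) → π∥ = 1+6·β ≈ 26.41641, π⊥ = 1+6·β' ≈ -0.41641 ∉ [-0.1, 1.5) ⇒ out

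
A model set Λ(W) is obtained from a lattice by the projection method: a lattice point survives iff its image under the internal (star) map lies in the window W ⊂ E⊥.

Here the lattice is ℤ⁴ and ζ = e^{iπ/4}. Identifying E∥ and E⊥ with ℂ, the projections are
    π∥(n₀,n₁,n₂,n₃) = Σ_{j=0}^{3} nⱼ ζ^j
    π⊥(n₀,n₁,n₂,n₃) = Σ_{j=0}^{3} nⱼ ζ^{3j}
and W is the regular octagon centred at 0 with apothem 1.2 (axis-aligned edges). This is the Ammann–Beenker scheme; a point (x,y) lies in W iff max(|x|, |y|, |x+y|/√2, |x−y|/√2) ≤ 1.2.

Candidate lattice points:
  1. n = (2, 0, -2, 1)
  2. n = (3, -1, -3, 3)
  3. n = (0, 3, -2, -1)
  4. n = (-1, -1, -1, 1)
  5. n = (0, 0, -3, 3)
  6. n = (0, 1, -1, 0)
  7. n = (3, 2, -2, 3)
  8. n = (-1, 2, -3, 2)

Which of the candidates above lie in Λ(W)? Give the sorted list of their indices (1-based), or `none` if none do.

4

With ζ = e^{iπ/4} the internal vectors are ζ^0,ζ^3,ζ^6,ζ^9.
candidate 1: n = (2, 0, -2, 1) → π⊥ ≈ (+2.707107, +2.707107); max(|x|,|y|,|x±y|/√2) = 3.828427 > 1.2 ⇒ ∉ W
candidate 2: n = (3, -1, -3, 3) → π⊥ ≈ (+5.828427, +4.414214); max(|x|,|y|,|x±y|/√2) = 7.242641 > 1.2 ⇒ ∉ W
candidate 3: n = (0, 3, -2, -1) → π⊥ ≈ (-2.828427, +3.414214); max(|x|,|y|,|x±y|/√2) = 4.414214 > 1.2 ⇒ ∉ W
candidate 4: n = (-1, -1, -1, 1) → π⊥ ≈ (+0.414214, +1.000000); max(|x|,|y|,|x±y|/√2) = 1.000000 ≤ 1.2 ⇒ ∈ W
candidate 5: n = (0, 0, -3, 3) → π⊥ ≈ (+2.121320, +5.121320); max(|x|,|y|,|x±y|/√2) = 5.121320 > 1.2 ⇒ ∉ W
candidate 6: n = (0, 1, -1, 0) → π⊥ ≈ (-0.707107, +1.707107); max(|x|,|y|,|x±y|/√2) = 1.707107 > 1.2 ⇒ ∉ W
candidate 7: n = (3, 2, -2, 3) → π⊥ ≈ (+3.707107, +5.535534); max(|x|,|y|,|x±y|/√2) = 6.535534 > 1.2 ⇒ ∉ W
candidate 8: n = (-1, 2, -3, 2) → π⊥ ≈ (-1.000000, +5.828427); max(|x|,|y|,|x±y|/√2) = 5.828427 > 1.2 ⇒ ∉ W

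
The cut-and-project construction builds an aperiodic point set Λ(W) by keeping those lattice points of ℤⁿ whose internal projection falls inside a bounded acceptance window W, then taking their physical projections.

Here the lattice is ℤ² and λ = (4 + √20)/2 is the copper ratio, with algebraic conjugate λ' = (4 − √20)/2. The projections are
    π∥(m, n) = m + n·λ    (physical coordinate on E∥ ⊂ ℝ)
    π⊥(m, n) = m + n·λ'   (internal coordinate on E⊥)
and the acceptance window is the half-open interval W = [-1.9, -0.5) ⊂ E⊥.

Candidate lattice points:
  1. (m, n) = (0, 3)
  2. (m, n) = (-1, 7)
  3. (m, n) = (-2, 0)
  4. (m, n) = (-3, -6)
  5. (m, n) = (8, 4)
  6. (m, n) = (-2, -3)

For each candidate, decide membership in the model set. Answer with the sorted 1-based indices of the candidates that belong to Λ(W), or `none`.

Numerically λ ≈ 4.236068 and λ' = −1/λ ≈ -0.236068.
#1 (0,3): internal coord 0 + (3)·λ' = -0.708204; -0.708204 ∈ [-1.9, -0.5) → IN Λ
#2 (-1,7): internal coord -1 + (7)·λ' = -2.652476; -2.652476 ∉ [-1.9, -0.5) → out
#3 (-2,0): internal coord -2 + (0)·λ' = -2.000000; -2.000000 ∉ [-1.9, -0.5) → out
#4 (-3,-6): internal coord -3 + (-6)·λ' = -1.583592; -1.583592 ∈ [-1.9, -0.5) → IN Λ
#5 (8,4): internal coord 8 + (4)·λ' = +7.055728; +7.055728 ∉ [-1.9, -0.5) → out
#6 (-2,-3): internal coord -2 + (-3)·λ' = -1.291796; -1.291796 ∈ [-1.9, -0.5) → IN Λ

1, 4, 6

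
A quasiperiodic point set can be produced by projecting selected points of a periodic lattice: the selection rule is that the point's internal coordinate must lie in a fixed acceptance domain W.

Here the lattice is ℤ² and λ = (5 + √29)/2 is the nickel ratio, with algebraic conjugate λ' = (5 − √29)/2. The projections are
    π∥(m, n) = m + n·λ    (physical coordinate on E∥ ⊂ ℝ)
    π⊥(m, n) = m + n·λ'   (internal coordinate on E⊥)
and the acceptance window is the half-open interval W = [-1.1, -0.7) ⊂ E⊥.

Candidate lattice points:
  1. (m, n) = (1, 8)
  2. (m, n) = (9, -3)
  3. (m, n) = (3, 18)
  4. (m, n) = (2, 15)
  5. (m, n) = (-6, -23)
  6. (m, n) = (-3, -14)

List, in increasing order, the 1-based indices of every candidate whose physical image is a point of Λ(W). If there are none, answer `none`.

4

Compute λ' = (5−√29)/2 = -0.1926, so π⊥(m,n) = m -0.1926·n.
[1] lift (1,8): star map gives -0.5407; window check -1.1 ≤ -0.5407 < -0.7 is false → out
[2] lift (9,-3): star map gives 9.5777; window check -1.1 ≤ 9.5777 < -0.7 is false → out
[3] lift (3,18): star map gives -0.4665; window check -1.1 ≤ -0.4665 < -0.7 is false → out
[4] lift (2,15): star map gives -0.8887; window check -1.1 ≤ -0.8887 < -0.7 is true → IN Λ
[5] lift (-6,-23): star map gives -1.5706; window check -1.1 ≤ -1.5706 < -0.7 is false → out
[6] lift (-3,-14): star map gives -0.3038; window check -1.1 ≤ -0.3038 < -0.7 is false → out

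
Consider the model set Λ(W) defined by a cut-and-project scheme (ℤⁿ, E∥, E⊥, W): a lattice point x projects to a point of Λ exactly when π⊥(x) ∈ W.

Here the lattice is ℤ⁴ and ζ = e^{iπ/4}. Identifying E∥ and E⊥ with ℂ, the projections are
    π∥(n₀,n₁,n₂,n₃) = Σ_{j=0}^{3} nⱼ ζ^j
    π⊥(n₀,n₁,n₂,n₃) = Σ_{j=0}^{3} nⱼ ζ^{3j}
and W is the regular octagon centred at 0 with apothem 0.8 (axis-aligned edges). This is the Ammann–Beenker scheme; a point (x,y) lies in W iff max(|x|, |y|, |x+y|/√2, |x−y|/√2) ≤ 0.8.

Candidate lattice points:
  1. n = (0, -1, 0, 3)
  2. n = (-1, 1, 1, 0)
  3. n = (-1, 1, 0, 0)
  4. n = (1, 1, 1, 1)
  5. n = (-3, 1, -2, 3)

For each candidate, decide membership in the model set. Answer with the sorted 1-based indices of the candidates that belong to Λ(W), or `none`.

none

π⊥(n) = n₀ + n₁ζ³ + n₂ζ⁶ + n₃ζ⁹ where ζ = e^{iπ/4}.
candidate 1: n = (0, -1, 0, 3) → π⊥ ≈ (+2.82843, +1.41421); max(|x|,|y|,|x±y|/√2) = 3.00000 > 0.8 ⇒ ∉ W
candidate 2: n = (-1, 1, 1, 0) → π⊥ ≈ (-1.70711, -0.29289); max(|x|,|y|,|x±y|/√2) = 1.70711 > 0.8 ⇒ ∉ W
candidate 3: n = (-1, 1, 0, 0) → π⊥ ≈ (-1.70711, +0.70711); max(|x|,|y|,|x±y|/√2) = 1.70711 > 0.8 ⇒ ∉ W
candidate 4: n = (1, 1, 1, 1) → π⊥ ≈ (+1.00000, +0.41421); max(|x|,|y|,|x±y|/√2) = 1.00000 > 0.8 ⇒ ∉ W
candidate 5: n = (-3, 1, -2, 3) → π⊥ ≈ (-1.58579, +4.82843); max(|x|,|y|,|x±y|/√2) = 4.82843 > 0.8 ⇒ ∉ W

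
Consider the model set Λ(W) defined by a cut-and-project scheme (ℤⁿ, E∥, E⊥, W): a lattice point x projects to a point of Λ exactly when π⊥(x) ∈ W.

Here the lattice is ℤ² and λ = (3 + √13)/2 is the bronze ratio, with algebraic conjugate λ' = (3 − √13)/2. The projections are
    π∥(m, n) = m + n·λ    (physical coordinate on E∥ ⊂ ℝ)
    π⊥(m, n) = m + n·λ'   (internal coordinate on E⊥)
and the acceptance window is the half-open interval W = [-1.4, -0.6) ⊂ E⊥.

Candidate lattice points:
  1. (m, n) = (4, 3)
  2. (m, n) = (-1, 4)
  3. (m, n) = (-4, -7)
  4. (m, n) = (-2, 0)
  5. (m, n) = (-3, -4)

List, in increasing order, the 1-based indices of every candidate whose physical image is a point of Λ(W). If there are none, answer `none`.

Numerically λ ≈ 3.302776 and λ' = −1/λ ≈ -0.302776.
[1] lift (4,3): star map gives 3.091673; window check -1.4 ≤ 3.091673 < -0.6 is false → out
[2] lift (-1,4): star map gives -2.211103; window check -1.4 ≤ -2.211103 < -0.6 is false → out
[3] lift (-4,-7): star map gives -1.880571; window check -1.4 ≤ -1.880571 < -0.6 is false → out
[4] lift (-2,0): star map gives -2.000000; window check -1.4 ≤ -2.000000 < -0.6 is false → out
[5] lift (-3,-4): star map gives -1.788897; window check -1.4 ≤ -1.788897 < -0.6 is false → out

none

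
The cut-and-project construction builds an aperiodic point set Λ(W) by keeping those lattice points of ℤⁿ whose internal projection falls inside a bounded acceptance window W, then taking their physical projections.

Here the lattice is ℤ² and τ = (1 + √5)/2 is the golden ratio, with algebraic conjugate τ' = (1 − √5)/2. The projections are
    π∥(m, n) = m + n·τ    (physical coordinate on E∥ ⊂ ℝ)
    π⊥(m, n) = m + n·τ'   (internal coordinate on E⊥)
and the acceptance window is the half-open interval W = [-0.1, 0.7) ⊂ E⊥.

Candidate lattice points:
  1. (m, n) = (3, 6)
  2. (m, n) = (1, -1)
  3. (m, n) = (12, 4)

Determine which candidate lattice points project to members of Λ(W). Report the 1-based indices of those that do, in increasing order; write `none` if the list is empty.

none

Compute τ' = (1−√5)/2 = -0.61803, so π⊥(m,n) = m -0.61803·n.
#1 (3,6): internal coord 3 + (6)·τ' = -0.70820; -0.70820 ∉ [-0.1, 0.7) → out
#2 (1,-1): internal coord 1 + (-1)·τ' = +1.61803; +1.61803 ∉ [-0.1, 0.7) → out
#3 (12,4): internal coord 12 + (4)·τ' = +9.52786; +9.52786 ∉ [-0.1, 0.7) → out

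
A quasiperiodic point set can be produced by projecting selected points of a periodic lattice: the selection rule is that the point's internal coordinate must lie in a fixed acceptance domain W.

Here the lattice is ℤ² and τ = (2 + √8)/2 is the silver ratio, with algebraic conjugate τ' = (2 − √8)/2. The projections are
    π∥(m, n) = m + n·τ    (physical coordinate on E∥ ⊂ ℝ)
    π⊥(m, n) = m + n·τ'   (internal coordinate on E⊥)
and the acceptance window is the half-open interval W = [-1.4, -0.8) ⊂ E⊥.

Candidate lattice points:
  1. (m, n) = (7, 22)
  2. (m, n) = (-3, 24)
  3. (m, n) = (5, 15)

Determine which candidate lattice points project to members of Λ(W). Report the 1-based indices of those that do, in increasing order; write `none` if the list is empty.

3

τ' = (2−√8)/2 ≈ -0.4142.
[1] lift (7,22): star map gives -2.1127; window check -1.4 ≤ -2.1127 < -0.8 is false → out
[2] lift (-3,24): star map gives -12.9411; window check -1.4 ≤ -12.9411 < -0.8 is false → out
[3] lift (5,15): star map gives -1.2132; window check -1.4 ≤ -1.2132 < -0.8 is true → IN Λ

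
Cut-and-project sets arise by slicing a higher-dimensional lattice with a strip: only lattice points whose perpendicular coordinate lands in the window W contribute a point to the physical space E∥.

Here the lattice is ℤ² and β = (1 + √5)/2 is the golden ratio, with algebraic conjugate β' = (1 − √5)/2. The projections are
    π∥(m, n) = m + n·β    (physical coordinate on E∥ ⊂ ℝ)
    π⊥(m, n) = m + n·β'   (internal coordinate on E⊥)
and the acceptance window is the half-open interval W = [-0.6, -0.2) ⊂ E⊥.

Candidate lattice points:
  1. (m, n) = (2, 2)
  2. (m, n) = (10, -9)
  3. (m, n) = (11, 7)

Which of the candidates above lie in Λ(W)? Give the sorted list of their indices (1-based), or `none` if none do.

none

Compute β' = (1−√5)/2 = -0.618034, so π⊥(m,n) = m -0.618034·n.
candidate 1: (m,n)=(2,2) → π∥ = 2+2·β ≈ 5.236068, π⊥ = 2+2·β' ≈ 0.763932 ∉ [-0.6, -0.2) ⇒ out
candidate 2: (m,n)=(10,-9) → π∥ = 10-9·β ≈ -4.562306, π⊥ = 10-9·β' ≈ 15.562306 ∉ [-0.6, -0.2) ⇒ out
candidate 3: (m,n)=(11,7) → π∥ = 11+7·β ≈ 22.326238, π⊥ = 11+7·β' ≈ 6.673762 ∉ [-0.6, -0.2) ⇒ out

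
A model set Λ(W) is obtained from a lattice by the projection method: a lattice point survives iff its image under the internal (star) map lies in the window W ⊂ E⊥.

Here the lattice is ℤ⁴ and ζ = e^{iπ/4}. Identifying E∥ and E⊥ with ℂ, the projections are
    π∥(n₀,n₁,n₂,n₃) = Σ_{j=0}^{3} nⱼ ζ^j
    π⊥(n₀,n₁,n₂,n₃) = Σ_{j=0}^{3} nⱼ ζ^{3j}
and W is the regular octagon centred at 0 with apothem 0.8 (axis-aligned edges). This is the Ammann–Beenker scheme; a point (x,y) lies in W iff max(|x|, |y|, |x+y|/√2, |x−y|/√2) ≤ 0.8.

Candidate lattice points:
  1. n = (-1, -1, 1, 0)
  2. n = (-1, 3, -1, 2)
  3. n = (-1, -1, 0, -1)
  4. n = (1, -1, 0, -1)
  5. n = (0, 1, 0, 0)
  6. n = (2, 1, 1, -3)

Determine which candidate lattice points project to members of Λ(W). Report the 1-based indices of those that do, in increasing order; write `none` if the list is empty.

none

With ζ = e^{iπ/4} the internal vectors are ζ^0,ζ^3,ζ^6,ζ^9.
candidate 1: n = (-1, -1, 1, 0) → π⊥ ≈ (-0.292893, -1.707107); max(|x|,|y|,|x±y|/√2) = 1.707107 > 0.8 ⇒ ∉ W
candidate 2: n = (-1, 3, -1, 2) → π⊥ ≈ (-1.707107, +4.535534); max(|x|,|y|,|x±y|/√2) = 4.535534 > 0.8 ⇒ ∉ W
candidate 3: n = (-1, -1, 0, -1) → π⊥ ≈ (-1.000000, -1.414214); max(|x|,|y|,|x±y|/√2) = 1.707107 > 0.8 ⇒ ∉ W
candidate 4: n = (1, -1, 0, -1) → π⊥ ≈ (+1.000000, -1.414214); max(|x|,|y|,|x±y|/√2) = 1.707107 > 0.8 ⇒ ∉ W
candidate 5: n = (0, 1, 0, 0) → π⊥ ≈ (-0.707107, +0.707107); max(|x|,|y|,|x±y|/√2) = 1.000000 > 0.8 ⇒ ∉ W
candidate 6: n = (2, 1, 1, -3) → π⊥ ≈ (-0.828427, -2.414214); max(|x|,|y|,|x±y|/√2) = 2.414214 > 0.8 ⇒ ∉ W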